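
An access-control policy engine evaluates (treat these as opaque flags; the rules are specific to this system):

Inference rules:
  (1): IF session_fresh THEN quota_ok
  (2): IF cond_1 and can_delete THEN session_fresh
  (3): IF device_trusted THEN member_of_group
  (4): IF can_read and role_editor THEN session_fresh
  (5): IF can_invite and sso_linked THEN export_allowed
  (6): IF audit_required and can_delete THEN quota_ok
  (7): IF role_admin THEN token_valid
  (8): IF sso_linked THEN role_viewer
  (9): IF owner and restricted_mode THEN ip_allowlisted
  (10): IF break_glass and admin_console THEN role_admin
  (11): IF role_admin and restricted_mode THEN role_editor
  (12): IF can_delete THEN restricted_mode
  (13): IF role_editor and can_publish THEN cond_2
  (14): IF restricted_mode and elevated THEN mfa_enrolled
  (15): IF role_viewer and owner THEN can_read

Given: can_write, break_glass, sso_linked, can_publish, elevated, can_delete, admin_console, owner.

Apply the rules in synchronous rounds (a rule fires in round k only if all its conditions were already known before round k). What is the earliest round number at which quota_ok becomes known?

Round 1 — (8), (10), (12), derive role_viewer, role_admin, restricted_mode.
Round 2 — (7), (9), (11), (14), (15), derive token_valid, ip_allowlisted, role_editor, mfa_enrolled, can_read.
Round 3 — (4), (13), derive session_fresh, cond_2.
Round 4 — (1), derive quota_ok.
quota_ok first appears in round 4.

4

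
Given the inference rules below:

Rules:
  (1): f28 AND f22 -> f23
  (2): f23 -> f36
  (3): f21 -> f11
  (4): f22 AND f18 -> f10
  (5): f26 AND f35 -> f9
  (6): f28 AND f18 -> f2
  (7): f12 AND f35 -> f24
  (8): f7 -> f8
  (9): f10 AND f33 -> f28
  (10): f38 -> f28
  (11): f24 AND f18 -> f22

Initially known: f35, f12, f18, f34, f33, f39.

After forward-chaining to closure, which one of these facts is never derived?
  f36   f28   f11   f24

f11

Round 1: (7) [f12 AND f35 -> f24]. Adds f24.
Round 2: (11) [f24 AND f18 -> f22]. Adds f22.
Round 3: (4) [f22 AND f18 -> f10]. Adds f10.
Round 4: (9) [f10 AND f33 -> f28]. Adds f28.
Round 5: (1) [f28 AND f22 -> f23]; (6) [f28 AND f18 -> f2]. Adds f23, f2.
Round 6: (2) [f23 -> f36]. Adds f36.
Derived: f28 (round 4), f24 (round 1), f36 (round 6). f11 never appears in any round.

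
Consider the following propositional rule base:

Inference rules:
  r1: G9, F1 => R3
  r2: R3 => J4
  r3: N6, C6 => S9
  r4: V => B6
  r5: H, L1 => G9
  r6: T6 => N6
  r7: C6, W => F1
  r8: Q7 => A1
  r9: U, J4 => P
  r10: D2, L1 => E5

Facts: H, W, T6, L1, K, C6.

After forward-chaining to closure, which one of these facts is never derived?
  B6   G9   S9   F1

B6

[1] r5 [H, L1 => G9]; r6 [T6 => N6]; r7 [C6, W => F1]. ⇒ new: G9, N6, F1.
[2] r1 [G9, F1 => R3]; r3 [N6, C6 => S9]. ⇒ new: R3, S9.
[3] r2 [R3 => J4]. ⇒ new: J4.
Derived: S9 (round 2), F1 (round 1), G9 (round 1). B6 never appears in any round.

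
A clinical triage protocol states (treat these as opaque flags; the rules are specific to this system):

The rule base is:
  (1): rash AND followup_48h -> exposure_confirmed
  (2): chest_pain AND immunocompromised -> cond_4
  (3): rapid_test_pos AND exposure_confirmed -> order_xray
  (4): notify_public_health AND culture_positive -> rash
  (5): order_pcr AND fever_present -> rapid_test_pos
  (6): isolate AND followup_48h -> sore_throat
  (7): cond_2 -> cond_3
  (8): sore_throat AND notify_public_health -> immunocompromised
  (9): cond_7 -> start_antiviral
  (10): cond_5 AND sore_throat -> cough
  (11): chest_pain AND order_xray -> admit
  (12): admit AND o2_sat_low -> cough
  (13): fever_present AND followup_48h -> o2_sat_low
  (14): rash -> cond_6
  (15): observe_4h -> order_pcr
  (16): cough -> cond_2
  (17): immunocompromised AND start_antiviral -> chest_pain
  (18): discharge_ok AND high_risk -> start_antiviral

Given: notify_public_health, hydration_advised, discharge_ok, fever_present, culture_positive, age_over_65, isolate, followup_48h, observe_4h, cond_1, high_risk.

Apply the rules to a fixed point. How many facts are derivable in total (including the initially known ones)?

27

Round 1: (4) [notify_public_health AND culture_positive -> rash]; (6) [isolate AND followup_48h -> sore_throat]; (13) [fever_present AND followup_48h -> o2_sat_low]; (15) [observe_4h -> order_pcr]; (18) [discharge_ok AND high_risk -> start_antiviral]. Adds rash, sore_throat, o2_sat_low, order_pcr, start_antiviral.
Round 2: (1) [rash AND followup_48h -> exposure_confirmed]; (5) [order_pcr AND fever_present -> rapid_test_pos]; (8) [sore_throat AND notify_public_health -> immunocompromised]; (14) [rash -> cond_6]. Adds exposure_confirmed, rapid_test_pos, immunocompromised, cond_6.
Round 3: (3) [rapid_test_pos AND exposure_confirmed -> order_xray]; (17) [immunocompromised AND start_antiviral -> chest_pain]. Adds order_xray, chest_pain.
Round 4: (2) [chest_pain AND immunocompromised -> cond_4]; (11) [chest_pain AND order_xray -> admit]. Adds cond_4, admit.
Round 5: (12) [admit AND o2_sat_low -> cough]. Adds cough.
Round 6: (16) [cough -> cond_2]. Adds cond_2.
Round 7: (7) [cond_2 -> cond_3]. Adds cond_3.
Closure: {admit, age_over_65, chest_pain, cond_1, cond_2, cond_3, cond_4, cond_6, cough, culture_positive, discharge_ok, exposure_confirmed, fever_present, followup_48h, high_risk, hydration_advised, immunocompromised, isolate, notify_public_health, o2_sat_low, observe_4h, order_pcr, order_xray, rapid_test_pos, rash, sore_throat, start_antiviral} — 27 facts.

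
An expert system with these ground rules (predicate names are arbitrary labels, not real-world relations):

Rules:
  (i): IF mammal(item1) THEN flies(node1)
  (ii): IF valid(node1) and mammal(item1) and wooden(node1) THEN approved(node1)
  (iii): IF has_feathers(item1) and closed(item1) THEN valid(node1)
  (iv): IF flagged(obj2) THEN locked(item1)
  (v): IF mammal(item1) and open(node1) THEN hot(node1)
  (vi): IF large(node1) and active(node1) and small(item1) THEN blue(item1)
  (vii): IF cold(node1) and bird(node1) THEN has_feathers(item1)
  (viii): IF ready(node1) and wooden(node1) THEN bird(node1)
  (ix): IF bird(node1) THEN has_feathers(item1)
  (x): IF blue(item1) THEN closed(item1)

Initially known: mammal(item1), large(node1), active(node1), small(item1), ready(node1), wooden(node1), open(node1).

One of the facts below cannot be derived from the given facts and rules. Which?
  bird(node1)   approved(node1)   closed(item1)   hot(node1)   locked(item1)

locked(item1)

Round 1: (i) [IF mammal(item1) THEN flies(node1)]; (v) [IF mammal(item1) and open(node1) THEN hot(node1)]; (vi) [IF large(node1) and active(node1) and small(item1) THEN blue(item1)]; (viii) [IF ready(node1) and wooden(node1) THEN bird(node1)]. Adds flies(node1), hot(node1), blue(item1), bird(node1).
Round 2: (ix) [IF bird(node1) THEN has_feathers(item1)]; (x) [IF blue(item1) THEN closed(item1)]. Adds has_feathers(item1), closed(item1).
Round 3: (iii) [IF has_feathers(item1) and closed(item1) THEN valid(node1)]. Adds valid(node1).
Round 4: (ii) [IF valid(node1) and mammal(item1) and wooden(node1) THEN approved(node1)]. Adds approved(node1).
Derived: bird(node1) (round 1), approved(node1) (round 4), closed(item1) (round 2), hot(node1) (round 1). locked(item1) never appears in any round.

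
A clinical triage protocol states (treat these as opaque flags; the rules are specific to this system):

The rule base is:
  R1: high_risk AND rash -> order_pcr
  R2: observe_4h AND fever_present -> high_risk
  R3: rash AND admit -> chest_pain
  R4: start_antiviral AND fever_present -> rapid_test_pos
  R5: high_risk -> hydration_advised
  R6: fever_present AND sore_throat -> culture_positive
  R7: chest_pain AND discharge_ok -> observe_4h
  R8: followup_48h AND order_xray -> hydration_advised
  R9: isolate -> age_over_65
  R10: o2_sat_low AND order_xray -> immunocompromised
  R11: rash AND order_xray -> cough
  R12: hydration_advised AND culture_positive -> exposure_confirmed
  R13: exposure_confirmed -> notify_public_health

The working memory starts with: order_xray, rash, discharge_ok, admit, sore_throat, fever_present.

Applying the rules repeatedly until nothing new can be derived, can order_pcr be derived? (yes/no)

yes

Round 1: R3 [rash AND admit -> chest_pain]; R6 [fever_present AND sore_throat -> culture_positive]; R11 [rash AND order_xray -> cough]. New: chest_pain, culture_positive, cough.
Round 2: R7 [chest_pain AND discharge_ok -> observe_4h]. New: observe_4h.
Round 3: R2 [observe_4h AND fever_present -> high_risk]. New: high_risk.
Round 4: R1 [high_risk AND rash -> order_pcr]; R5 [high_risk -> hydration_advised]. New: order_pcr, hydration_advised.
Round 5: R12 [hydration_advised AND culture_positive -> exposure_confirmed]. New: exposure_confirmed.
Round 6: R13 [exposure_confirmed -> notify_public_health]. New: notify_public_health.
order_pcr appears in round 4, so it is derivable.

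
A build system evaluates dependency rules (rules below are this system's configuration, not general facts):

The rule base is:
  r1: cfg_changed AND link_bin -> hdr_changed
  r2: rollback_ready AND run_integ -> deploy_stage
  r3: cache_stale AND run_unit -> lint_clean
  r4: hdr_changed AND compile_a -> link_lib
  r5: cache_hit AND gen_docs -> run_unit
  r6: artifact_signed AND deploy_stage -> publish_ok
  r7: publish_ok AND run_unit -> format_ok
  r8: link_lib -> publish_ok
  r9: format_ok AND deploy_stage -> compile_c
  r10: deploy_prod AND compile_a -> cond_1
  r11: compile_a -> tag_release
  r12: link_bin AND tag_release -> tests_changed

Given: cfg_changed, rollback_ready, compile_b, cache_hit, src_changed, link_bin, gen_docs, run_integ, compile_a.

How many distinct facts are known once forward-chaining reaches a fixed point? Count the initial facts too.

Round 1 fires r1, r2, r5, r11, giving hdr_changed, deploy_stage, run_unit, tag_release.
Round 2 fires r4, r12, giving link_lib, tests_changed.
Round 3 fires r8, giving publish_ok.
Round 4 fires r7, giving format_ok.
Round 5 fires r9, giving compile_c.
Closure: {cache_hit, cfg_changed, compile_a, compile_b, compile_c, deploy_stage, format_ok, gen_docs, hdr_changed, link_bin, link_lib, publish_ok, rollback_ready, run_integ, run_unit, src_changed, tag_release, tests_changed} — 18 facts.

18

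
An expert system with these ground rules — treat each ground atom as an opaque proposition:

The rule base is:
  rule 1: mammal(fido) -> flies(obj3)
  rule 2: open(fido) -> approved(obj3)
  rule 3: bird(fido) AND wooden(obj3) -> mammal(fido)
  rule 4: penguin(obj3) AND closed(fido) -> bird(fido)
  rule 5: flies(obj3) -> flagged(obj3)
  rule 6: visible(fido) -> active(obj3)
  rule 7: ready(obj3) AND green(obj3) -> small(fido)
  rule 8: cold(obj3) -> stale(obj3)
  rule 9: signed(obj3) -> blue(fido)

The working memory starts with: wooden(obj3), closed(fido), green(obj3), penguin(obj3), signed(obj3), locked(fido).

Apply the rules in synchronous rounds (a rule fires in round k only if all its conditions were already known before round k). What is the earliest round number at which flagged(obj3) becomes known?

4

Round 1 fires rule 4, rule 9, giving bird(fido), blue(fido).
Round 2 fires rule 3, giving mammal(fido).
Round 3 fires rule 1, giving flies(obj3).
Round 4 fires rule 5, giving flagged(obj3).
flagged(obj3) first appears in round 4.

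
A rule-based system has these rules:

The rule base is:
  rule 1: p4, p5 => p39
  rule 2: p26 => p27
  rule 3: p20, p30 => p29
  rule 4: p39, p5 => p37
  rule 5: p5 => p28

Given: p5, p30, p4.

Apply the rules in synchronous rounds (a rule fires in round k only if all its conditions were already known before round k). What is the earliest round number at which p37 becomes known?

[1] rule 1 [p4, p5 => p39]; rule 5 [p5 => p28]. ⇒ new: p39, p28.
[2] rule 4 [p39, p5 => p37]. ⇒ new: p37.
p37 first appears in round 2.

2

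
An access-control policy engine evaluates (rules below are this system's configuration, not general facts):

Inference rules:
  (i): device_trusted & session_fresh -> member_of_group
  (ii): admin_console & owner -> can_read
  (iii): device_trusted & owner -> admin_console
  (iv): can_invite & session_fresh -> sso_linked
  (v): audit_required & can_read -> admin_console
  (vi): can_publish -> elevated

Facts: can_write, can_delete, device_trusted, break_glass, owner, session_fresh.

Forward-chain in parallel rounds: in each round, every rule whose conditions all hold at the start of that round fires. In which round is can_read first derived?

Round 1 fires (i), (iii), giving member_of_group, admin_console.
Round 2 fires (ii), giving can_read.
can_read first appears in round 2.

2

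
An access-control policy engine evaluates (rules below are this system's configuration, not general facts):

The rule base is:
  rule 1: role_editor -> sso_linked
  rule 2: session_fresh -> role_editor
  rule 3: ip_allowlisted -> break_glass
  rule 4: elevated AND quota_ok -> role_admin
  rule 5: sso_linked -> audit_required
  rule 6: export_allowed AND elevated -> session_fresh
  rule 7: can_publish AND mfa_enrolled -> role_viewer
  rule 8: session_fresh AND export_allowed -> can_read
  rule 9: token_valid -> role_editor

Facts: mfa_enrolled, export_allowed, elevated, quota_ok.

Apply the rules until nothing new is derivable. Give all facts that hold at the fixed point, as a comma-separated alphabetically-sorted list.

audit_required, can_read, elevated, export_allowed, mfa_enrolled, quota_ok, role_admin, role_editor, session_fresh, sso_linked

Round 1 fires rule 4, rule 6, giving role_admin, session_fresh.
Round 2 fires rule 2, rule 8, giving role_editor, can_read.
Round 3 fires rule 1, giving sso_linked.
Round 4 fires rule 5, giving audit_required.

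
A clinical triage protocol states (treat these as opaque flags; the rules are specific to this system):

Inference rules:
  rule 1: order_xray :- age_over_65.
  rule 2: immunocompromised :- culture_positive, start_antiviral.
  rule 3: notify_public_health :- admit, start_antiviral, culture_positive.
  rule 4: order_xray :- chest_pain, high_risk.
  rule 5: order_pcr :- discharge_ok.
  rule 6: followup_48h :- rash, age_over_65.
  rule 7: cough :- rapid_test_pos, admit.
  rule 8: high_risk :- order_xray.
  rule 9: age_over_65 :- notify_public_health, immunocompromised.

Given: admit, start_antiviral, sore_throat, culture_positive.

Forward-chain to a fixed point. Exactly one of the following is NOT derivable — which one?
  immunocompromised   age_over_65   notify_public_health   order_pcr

order_pcr

Round 1: rule 2 [immunocompromised :- culture_positive, start_antiviral.]; rule 3 [notify_public_health :- admit, start_antiviral, culture_positive.]. Adds immunocompromised, notify_public_health.
Round 2: rule 9 [age_over_65 :- notify_public_health, immunocompromised.]. Adds age_over_65.
Round 3: rule 1 [order_xray :- age_over_65.]. Adds order_xray.
Round 4: rule 8 [high_risk :- order_xray.]. Adds high_risk.
Derived: age_over_65 (round 2), notify_public_health (round 1), immunocompromised (round 1). order_pcr never appears in any round.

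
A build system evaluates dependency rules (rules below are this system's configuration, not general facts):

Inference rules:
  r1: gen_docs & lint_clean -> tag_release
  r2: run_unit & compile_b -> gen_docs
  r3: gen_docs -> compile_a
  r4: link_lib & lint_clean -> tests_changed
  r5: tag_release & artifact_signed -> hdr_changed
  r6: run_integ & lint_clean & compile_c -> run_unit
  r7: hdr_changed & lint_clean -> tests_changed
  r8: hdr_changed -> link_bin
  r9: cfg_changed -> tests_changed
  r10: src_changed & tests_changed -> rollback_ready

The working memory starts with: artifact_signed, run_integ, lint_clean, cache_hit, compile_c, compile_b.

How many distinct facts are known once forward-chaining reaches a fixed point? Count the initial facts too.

13

Round 1 — r6, derive run_unit.
Round 2 — r2, derive gen_docs.
Round 3 — r1, r3, derive tag_release, compile_a.
Round 4 — r5, derive hdr_changed.
Round 5 — r7, r8, derive tests_changed, link_bin.
Closure: {artifact_signed, cache_hit, compile_a, compile_b, compile_c, gen_docs, hdr_changed, link_bin, lint_clean, run_integ, run_unit, tag_release, tests_changed} — 13 facts.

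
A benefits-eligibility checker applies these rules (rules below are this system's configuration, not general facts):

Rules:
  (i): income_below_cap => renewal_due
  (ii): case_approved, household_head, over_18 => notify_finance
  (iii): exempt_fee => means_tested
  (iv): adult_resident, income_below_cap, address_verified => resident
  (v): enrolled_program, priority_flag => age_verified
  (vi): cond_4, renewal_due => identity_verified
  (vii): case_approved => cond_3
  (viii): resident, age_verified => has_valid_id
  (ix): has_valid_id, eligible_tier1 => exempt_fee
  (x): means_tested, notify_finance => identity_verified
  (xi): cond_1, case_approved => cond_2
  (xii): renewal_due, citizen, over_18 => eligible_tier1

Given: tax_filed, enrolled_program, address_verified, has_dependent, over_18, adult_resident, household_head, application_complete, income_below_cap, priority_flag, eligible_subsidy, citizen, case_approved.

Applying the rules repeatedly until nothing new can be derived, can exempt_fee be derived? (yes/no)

Round 1: (i) [income_below_cap => renewal_due]; (ii) [case_approved, household_head, over_18 => notify_finance]; (iv) [adult_resident, income_below_cap, address_verified => resident]; (v) [enrolled_program, priority_flag => age_verified]; (vii) [case_approved => cond_3]. Adds renewal_due, notify_finance, resident, age_verified, cond_3.
Round 2: (viii) [resident, age_verified => has_valid_id]; (xii) [renewal_due, citizen, over_18 => eligible_tier1]. Adds has_valid_id, eligible_tier1.
Round 3: (ix) [has_valid_id, eligible_tier1 => exempt_fee]. Adds exempt_fee.
Round 4: (iii) [exempt_fee => means_tested]. Adds means_tested.
Round 5: (x) [means_tested, notify_finance => identity_verified]. Adds identity_verified.
exempt_fee appears in round 3, so it is derivable.

yes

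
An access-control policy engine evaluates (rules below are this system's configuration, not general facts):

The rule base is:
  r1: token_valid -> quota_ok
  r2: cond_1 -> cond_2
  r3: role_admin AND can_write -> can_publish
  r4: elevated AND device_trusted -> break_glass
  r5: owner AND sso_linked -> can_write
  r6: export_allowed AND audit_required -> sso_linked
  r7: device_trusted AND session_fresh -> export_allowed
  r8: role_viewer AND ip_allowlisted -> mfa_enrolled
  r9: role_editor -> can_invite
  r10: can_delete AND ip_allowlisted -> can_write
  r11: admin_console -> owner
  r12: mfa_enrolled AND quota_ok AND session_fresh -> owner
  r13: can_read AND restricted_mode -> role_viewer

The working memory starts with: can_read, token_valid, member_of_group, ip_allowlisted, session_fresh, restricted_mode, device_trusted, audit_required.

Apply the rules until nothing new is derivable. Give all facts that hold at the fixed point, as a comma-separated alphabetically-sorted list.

Round 1: r1 [token_valid -> quota_ok]; r7 [device_trusted AND session_fresh -> export_allowed]; r13 [can_read AND restricted_mode -> role_viewer]. Adds quota_ok, export_allowed, role_viewer.
Round 2: r6 [export_allowed AND audit_required -> sso_linked]; r8 [role_viewer AND ip_allowlisted -> mfa_enrolled]. Adds sso_linked, mfa_enrolled.
Round 3: r12 [mfa_enrolled AND quota_ok AND session_fresh -> owner]. Adds owner.
Round 4: r5 [owner AND sso_linked -> can_write]. Adds can_write.

audit_required, can_read, can_write, device_trusted, export_allowed, ip_allowlisted, member_of_group, mfa_enrolled, owner, quota_ok, restricted_mode, role_viewer, session_fresh, sso_linked, token_valid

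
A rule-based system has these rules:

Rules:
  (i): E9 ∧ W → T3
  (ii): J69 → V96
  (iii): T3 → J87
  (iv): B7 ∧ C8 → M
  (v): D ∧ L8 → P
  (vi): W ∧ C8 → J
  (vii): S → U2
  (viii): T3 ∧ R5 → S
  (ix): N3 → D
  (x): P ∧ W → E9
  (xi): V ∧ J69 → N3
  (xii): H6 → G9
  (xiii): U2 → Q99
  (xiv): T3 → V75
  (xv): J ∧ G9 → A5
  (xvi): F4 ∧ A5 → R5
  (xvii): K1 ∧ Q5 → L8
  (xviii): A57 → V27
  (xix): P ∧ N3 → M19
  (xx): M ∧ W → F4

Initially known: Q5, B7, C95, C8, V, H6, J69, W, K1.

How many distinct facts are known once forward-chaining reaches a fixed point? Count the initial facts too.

28

Round 1: (ii) [J69 → V96]; (iv) [B7 ∧ C8 → M]; (vi) [W ∧ C8 → J]; (xi) [V ∧ J69 → N3]; (xii) [H6 → G9]; (xvii) [K1 ∧ Q5 → L8]. Adds V96, M, J, N3, G9, L8.
Round 2: (ix) [N3 → D]; (xv) [J ∧ G9 → A5]; (xx) [M ∧ W → F4]. Adds D, A5, F4.
Round 3: (v) [D ∧ L8 → P]; (xvi) [F4 ∧ A5 → R5]. Adds P, R5.
Round 4: (x) [P ∧ W → E9]; (xix) [P ∧ N3 → M19]. Adds E9, M19.
Round 5: (i) [E9 ∧ W → T3]. Adds T3.
Round 6: (iii) [T3 → J87]; (viii) [T3 ∧ R5 → S]; (xiv) [T3 → V75]. Adds J87, S, V75.
Round 7: (vii) [S → U2]. Adds U2.
Round 8: (xiii) [U2 → Q99]. Adds Q99.
Closure: {A5, B7, C8, C95, D, E9, F4, G9, H6, J, J69, J87, K1, L8, M, M19, N3, P, Q5, Q99, R5, S, T3, U2, V, V75, V96, W} — 28 facts.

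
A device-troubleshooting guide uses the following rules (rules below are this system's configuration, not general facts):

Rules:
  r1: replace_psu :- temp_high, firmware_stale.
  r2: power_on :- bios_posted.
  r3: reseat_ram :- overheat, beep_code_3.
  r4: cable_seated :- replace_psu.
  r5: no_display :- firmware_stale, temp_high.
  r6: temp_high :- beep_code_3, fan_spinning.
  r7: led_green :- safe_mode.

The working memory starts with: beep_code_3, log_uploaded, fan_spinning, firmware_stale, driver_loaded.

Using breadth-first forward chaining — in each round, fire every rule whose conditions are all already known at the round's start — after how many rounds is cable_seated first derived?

3

Round 1 fires r6, giving temp_high.
Round 2 fires r1, r5, giving replace_psu, no_display.
Round 3 fires r4, giving cable_seated.
cable_seated first appears in round 3.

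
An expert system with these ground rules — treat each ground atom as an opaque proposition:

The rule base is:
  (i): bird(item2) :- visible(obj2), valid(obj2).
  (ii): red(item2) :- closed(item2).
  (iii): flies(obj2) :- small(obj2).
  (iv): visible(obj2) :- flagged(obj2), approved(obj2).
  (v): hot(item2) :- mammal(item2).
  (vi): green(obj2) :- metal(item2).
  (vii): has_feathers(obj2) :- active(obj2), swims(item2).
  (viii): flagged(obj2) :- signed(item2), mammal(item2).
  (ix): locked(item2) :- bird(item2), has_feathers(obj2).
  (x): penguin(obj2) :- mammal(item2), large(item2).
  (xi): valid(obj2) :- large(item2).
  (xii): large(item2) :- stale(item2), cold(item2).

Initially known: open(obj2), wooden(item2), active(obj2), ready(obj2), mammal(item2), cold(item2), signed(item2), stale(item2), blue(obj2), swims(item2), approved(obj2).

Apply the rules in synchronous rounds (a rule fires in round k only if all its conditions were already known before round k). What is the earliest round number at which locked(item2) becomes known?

4

Round 1 — (v), (vii), (viii), (xii), derive hot(item2), has_feathers(obj2), flagged(obj2), large(item2).
Round 2 — (iv), (x), (xi), derive visible(obj2), penguin(obj2), valid(obj2).
Round 3 — (i), derive bird(item2).
Round 4 — (ix), derive locked(item2).
locked(item2) first appears in round 4.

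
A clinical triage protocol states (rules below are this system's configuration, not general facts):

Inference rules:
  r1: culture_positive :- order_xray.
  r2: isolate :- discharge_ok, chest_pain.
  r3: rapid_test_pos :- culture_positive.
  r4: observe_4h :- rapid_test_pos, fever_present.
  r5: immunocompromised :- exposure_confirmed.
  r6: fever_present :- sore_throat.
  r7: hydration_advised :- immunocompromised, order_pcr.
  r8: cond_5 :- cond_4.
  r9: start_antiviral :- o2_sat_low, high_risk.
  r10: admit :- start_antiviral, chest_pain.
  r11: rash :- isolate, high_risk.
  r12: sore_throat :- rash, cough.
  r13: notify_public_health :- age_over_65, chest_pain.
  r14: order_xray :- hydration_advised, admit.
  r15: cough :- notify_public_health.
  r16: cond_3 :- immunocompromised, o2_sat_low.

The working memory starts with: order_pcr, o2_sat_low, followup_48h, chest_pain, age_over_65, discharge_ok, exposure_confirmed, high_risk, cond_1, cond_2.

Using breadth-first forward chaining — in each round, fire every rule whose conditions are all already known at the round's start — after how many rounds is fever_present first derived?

4

Round 1: r2 [isolate :- discharge_ok, chest_pain.]; r5 [immunocompromised :- exposure_confirmed.]; r9 [start_antiviral :- o2_sat_low, high_risk.]; r13 [notify_public_health :- age_over_65, chest_pain.]. New: isolate, immunocompromised, start_antiviral, notify_public_health.
Round 2: r7 [hydration_advised :- immunocompromised, order_pcr.]; r10 [admit :- start_antiviral, chest_pain.]; r11 [rash :- isolate, high_risk.]; r15 [cough :- notify_public_health.]; r16 [cond_3 :- immunocompromised, o2_sat_low.]. New: hydration_advised, admit, rash, cough, cond_3.
Round 3: r12 [sore_throat :- rash, cough.]; r14 [order_xray :- hydration_advised, admit.]. New: sore_throat, order_xray.
Round 4: r1 [culture_positive :- order_xray.]; r6 [fever_present :- sore_throat.]. New: culture_positive, fever_present.
fever_present first appears in round 4.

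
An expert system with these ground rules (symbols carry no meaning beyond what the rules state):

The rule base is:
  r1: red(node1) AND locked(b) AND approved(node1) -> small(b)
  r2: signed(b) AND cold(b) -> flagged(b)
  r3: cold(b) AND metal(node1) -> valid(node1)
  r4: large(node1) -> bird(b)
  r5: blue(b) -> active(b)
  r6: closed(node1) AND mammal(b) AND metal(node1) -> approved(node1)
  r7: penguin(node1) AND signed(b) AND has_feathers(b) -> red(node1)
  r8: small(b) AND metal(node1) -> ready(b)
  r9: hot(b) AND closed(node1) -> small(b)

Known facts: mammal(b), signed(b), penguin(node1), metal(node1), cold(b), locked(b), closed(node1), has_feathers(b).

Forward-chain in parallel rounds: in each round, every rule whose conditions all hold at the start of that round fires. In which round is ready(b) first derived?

3

Round 1: r2 [signed(b) AND cold(b) -> flagged(b)]; r3 [cold(b) AND metal(node1) -> valid(node1)]; r6 [closed(node1) AND mammal(b) AND metal(node1) -> approved(node1)]; r7 [penguin(node1) AND signed(b) AND has_feathers(b) -> red(node1)]. Adds flagged(b), valid(node1), approved(node1), red(node1).
Round 2: r1 [red(node1) AND locked(b) AND approved(node1) -> small(b)]. Adds small(b).
Round 3: r8 [small(b) AND metal(node1) -> ready(b)]. Adds ready(b).
ready(b) first appears in round 3.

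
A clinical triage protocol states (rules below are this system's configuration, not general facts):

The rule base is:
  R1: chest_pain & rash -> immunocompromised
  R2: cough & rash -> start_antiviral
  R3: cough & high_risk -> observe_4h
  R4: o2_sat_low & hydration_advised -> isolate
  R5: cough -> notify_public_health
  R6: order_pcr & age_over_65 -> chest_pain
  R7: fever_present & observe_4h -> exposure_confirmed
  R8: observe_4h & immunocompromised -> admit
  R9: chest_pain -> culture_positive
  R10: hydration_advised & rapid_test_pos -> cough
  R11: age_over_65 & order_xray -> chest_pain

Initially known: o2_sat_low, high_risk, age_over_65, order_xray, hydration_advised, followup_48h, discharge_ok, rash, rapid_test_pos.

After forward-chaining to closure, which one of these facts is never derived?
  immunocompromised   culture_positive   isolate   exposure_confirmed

Round 1 fires R4, R10, R11, giving isolate, cough, chest_pain.
Round 2 fires R1, R2, R3, R5, R9, giving immunocompromised, start_antiviral, observe_4h, notify_public_health, culture_positive.
Round 3 fires R8, giving admit.
Derived: isolate (round 1), culture_positive (round 2), immunocompromised (round 2). exposure_confirmed never appears in any round.

exposure_confirmed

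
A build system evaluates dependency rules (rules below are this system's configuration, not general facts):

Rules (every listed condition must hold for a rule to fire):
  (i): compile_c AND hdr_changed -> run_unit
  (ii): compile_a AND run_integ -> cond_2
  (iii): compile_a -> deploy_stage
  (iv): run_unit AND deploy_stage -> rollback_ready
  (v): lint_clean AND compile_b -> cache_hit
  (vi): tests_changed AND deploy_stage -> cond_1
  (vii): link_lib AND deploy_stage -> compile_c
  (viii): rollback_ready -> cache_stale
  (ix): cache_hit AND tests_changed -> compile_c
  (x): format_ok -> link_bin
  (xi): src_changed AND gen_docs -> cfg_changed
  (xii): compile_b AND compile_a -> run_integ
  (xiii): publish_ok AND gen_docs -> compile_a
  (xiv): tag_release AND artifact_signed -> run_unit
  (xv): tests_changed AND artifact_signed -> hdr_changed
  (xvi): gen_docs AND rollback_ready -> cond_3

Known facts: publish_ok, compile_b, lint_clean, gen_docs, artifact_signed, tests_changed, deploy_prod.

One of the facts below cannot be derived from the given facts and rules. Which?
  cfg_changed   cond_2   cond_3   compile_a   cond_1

Round 1 fires (v), (xiii), (xv), giving cache_hit, compile_a, hdr_changed.
Round 2 fires (iii), (ix), (xii), giving deploy_stage, compile_c, run_integ.
Round 3 fires (i), (ii), (vi), giving run_unit, cond_2, cond_1.
Round 4 fires (iv), giving rollback_ready.
Round 5 fires (viii), (xvi), giving cache_stale, cond_3.
Derived: cond_2 (round 3), cond_1 (round 3), cond_3 (round 5), compile_a (round 1). cfg_changed never appears in any round.

cfg_changed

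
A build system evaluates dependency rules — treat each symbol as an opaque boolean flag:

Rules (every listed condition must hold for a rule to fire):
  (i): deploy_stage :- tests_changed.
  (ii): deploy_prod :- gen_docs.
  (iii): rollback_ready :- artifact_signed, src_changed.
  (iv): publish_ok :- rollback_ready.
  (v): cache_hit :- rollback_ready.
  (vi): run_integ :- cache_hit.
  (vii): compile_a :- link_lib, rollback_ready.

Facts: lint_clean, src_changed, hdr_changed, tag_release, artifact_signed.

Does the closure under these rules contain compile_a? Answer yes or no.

Round 1 — (iii), derive rollback_ready.
Round 2 — (iv), (v), derive publish_ok, cache_hit.
Round 3 — (vi), derive run_integ.
Fixed point reached. compile_a is concluded only by (vii); (vii) needs link_lib (never derived).

no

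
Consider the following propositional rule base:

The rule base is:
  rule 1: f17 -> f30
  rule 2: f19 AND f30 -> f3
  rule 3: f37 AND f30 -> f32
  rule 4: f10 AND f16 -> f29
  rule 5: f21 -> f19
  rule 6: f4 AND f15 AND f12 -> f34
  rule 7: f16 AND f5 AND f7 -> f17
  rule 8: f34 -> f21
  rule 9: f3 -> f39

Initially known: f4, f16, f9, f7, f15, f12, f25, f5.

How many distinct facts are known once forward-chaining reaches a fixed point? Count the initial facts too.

15

Round 1: rule 6 [f4 AND f15 AND f12 -> f34]; rule 7 [f16 AND f5 AND f7 -> f17]. New: f34, f17.
Round 2: rule 1 [f17 -> f30]; rule 8 [f34 -> f21]. New: f30, f21.
Round 3: rule 5 [f21 -> f19]. New: f19.
Round 4: rule 2 [f19 AND f30 -> f3]. New: f3.
Round 5: rule 9 [f3 -> f39]. New: f39.
Closure: {f12, f15, f16, f17, f19, f21, f25, f3, f30, f34, f39, f4, f5, f7, f9} — 15 facts.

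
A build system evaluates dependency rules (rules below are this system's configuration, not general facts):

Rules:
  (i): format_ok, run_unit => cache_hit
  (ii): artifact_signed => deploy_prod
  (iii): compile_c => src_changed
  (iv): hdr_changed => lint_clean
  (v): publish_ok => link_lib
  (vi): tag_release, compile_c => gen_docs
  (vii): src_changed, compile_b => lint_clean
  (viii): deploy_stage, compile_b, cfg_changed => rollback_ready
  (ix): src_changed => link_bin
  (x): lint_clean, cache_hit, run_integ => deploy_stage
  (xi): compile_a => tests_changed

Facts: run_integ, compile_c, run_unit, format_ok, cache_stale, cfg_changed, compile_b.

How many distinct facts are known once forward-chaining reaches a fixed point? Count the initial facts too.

13

Round 1: (i) [format_ok, run_unit => cache_hit]; (iii) [compile_c => src_changed]. New: cache_hit, src_changed.
Round 2: (vii) [src_changed, compile_b => lint_clean]; (ix) [src_changed => link_bin]. New: lint_clean, link_bin.
Round 3: (x) [lint_clean, cache_hit, run_integ => deploy_stage]. New: deploy_stage.
Round 4: (viii) [deploy_stage, compile_b, cfg_changed => rollback_ready]. New: rollback_ready.
Closure: {cache_hit, cache_stale, cfg_changed, compile_b, compile_c, deploy_stage, format_ok, link_bin, lint_clean, rollback_ready, run_integ, run_unit, src_changed} — 13 facts.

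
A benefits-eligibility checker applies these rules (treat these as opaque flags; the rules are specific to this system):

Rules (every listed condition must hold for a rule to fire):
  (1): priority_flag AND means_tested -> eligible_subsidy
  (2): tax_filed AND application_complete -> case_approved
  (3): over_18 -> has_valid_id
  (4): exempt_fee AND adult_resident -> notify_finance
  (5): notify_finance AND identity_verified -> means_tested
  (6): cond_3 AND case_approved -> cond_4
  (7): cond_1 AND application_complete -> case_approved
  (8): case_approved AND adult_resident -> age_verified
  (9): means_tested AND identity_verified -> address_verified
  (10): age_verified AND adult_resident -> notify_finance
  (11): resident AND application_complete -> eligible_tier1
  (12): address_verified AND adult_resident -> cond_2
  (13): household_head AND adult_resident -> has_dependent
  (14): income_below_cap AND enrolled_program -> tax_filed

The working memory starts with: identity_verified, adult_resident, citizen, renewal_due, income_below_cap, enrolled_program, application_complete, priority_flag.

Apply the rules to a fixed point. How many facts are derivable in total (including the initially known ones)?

16

[1] (14) [income_below_cap AND enrolled_program -> tax_filed]. ⇒ new: tax_filed.
[2] (2) [tax_filed AND application_complete -> case_approved]. ⇒ new: case_approved.
[3] (8) [case_approved AND adult_resident -> age_verified]. ⇒ new: age_verified.
[4] (10) [age_verified AND adult_resident -> notify_finance]. ⇒ new: notify_finance.
[5] (5) [notify_finance AND identity_verified -> means_tested]. ⇒ new: means_tested.
[6] (1) [priority_flag AND means_tested -> eligible_subsidy]; (9) [means_tested AND identity_verified -> address_verified]. ⇒ new: eligible_subsidy, address_verified.
[7] (12) [address_verified AND adult_resident -> cond_2]. ⇒ new: cond_2.
Closure: {address_verified, adult_resident, age_verified, application_complete, case_approved, citizen, cond_2, eligible_subsidy, enrolled_program, identity_verified, income_below_cap, means_tested, notify_finance, priority_flag, renewal_due, tax_filed} — 16 facts.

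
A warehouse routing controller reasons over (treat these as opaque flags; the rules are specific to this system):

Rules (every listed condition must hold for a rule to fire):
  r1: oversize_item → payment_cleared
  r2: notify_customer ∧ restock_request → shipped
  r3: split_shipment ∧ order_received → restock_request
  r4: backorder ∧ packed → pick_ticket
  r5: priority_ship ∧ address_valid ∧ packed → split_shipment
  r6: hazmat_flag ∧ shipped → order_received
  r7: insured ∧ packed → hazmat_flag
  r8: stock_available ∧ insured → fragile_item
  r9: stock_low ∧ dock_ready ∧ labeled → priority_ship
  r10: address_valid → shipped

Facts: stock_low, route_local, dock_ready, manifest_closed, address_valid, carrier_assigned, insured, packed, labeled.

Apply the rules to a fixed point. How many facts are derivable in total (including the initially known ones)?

15

Round 1 — r7, r9, r10, derive hazmat_flag, priority_ship, shipped.
Round 2 — r5, r6, derive split_shipment, order_received.
Round 3 — r3, derive restock_request.
Closure: {address_valid, carrier_assigned, dock_ready, hazmat_flag, insured, labeled, manifest_closed, order_received, packed, priority_ship, restock_request, route_local, shipped, split_shipment, stock_low} — 15 facts.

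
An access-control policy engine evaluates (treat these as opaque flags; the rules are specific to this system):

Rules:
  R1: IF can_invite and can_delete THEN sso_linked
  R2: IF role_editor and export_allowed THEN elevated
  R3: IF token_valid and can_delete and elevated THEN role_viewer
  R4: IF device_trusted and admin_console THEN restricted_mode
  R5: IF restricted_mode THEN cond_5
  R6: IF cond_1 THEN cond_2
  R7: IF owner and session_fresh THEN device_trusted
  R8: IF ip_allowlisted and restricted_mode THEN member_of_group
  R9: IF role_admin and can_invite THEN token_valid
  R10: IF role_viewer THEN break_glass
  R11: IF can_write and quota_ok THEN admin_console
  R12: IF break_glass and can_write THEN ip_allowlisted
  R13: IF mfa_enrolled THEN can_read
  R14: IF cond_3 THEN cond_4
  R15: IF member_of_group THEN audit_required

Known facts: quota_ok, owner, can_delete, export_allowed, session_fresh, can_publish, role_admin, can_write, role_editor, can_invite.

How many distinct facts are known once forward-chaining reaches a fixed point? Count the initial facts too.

22

Round 1 — R1, R2, R7, R9, R11, derive sso_linked, elevated, device_trusted, token_valid, admin_console.
Round 2 — R3, R4, derive role_viewer, restricted_mode.
Round 3 — R5, R10, derive cond_5, break_glass.
Round 4 — R12, derive ip_allowlisted.
Round 5 — R8, derive member_of_group.
Round 6 — R15, derive audit_required.
Closure: {admin_console, audit_required, break_glass, can_delete, can_invite, can_publish, can_write, cond_5, device_trusted, elevated, export_allowed, ip_allowlisted, member_of_group, owner, quota_ok, restricted_mode, role_admin, role_editor, role_viewer, session_fresh, sso_linked, token_valid} — 22 facts.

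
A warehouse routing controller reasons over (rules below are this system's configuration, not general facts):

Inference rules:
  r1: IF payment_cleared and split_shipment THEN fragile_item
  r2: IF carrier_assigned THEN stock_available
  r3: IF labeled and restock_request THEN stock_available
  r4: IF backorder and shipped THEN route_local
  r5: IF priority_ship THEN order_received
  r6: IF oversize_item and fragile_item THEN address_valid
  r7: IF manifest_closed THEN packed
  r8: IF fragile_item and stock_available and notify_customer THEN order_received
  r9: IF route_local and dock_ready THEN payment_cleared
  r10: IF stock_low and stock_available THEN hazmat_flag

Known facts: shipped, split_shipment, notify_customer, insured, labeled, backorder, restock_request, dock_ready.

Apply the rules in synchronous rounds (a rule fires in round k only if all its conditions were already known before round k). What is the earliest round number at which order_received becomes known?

4

Round 1: r3 [IF labeled and restock_request THEN stock_available]; r4 [IF backorder and shipped THEN route_local]. Adds stock_available, route_local.
Round 2: r9 [IF route_local and dock_ready THEN payment_cleared]. Adds payment_cleared.
Round 3: r1 [IF payment_cleared and split_shipment THEN fragile_item]. Adds fragile_item.
Round 4: r8 [IF fragile_item and stock_available and notify_customer THEN order_received]. Adds order_received.
order_received first appears in round 4.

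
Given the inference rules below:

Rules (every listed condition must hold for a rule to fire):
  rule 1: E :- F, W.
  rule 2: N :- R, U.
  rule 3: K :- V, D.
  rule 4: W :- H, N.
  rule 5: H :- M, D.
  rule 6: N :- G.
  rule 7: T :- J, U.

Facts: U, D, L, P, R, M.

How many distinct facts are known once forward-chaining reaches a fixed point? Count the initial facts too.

9

[1] rule 2 [N :- R, U.]; rule 5 [H :- M, D.]. ⇒ new: N, H.
[2] rule 4 [W :- H, N.]. ⇒ new: W.
Closure: {D, H, L, M, N, P, R, U, W} — 9 facts.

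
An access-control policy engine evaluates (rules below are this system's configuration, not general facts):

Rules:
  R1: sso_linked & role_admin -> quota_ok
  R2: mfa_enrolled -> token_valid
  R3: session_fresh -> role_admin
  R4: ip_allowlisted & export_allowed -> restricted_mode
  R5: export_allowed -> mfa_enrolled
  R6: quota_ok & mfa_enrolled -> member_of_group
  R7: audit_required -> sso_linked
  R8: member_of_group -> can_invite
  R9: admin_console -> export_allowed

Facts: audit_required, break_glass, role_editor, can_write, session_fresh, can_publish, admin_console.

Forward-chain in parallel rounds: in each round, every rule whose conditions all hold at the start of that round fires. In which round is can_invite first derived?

[1] R3 [session_fresh -> role_admin]; R7 [audit_required -> sso_linked]; R9 [admin_console -> export_allowed]. ⇒ new: role_admin, sso_linked, export_allowed.
[2] R1 [sso_linked & role_admin -> quota_ok]; R5 [export_allowed -> mfa_enrolled]. ⇒ new: quota_ok, mfa_enrolled.
[3] R2 [mfa_enrolled -> token_valid]; R6 [quota_ok & mfa_enrolled -> member_of_group]. ⇒ new: token_valid, member_of_group.
[4] R8 [member_of_group -> can_invite]. ⇒ new: can_invite.
can_invite first appears in round 4.

4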